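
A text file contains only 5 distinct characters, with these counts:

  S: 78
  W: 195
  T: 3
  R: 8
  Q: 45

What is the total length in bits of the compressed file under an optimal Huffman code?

Merge the two smallest weights repeatedly:
merge T(3) and R(8): 11
merge 11 and Q(45): 56
merge 56 and S(78): 134
merge 134 and W(195): 329
Total encoded bits = sum of merged weights = 11 + 56 + 134 + 329 = 530.

530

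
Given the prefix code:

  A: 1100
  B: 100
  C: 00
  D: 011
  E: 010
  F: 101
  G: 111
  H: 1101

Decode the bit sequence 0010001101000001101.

CBDECCH

Read left to right; each codeword is recognised as soon as it completes (prefix code):
  00→C | 100→B | 011→D | 010→E | 00→C | 00→C | 1101→H
Decoded message: CBDECCH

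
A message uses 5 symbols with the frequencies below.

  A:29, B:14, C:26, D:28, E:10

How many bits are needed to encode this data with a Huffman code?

238

Build the Huffman tree bottom-up:
merge E(10) and B(14): 24
merge 24 and C(26): 50
merge D(28) and A(29): 57
merge 50 and 57: 107
Total encoded bits = sum of merged weights = 24 + 50 + 57 + 107 = 238.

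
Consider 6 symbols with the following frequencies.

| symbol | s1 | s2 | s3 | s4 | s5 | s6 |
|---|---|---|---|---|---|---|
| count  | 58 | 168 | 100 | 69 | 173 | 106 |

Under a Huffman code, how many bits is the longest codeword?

3

Merge the two lowest-weight nodes at each step:
combine s1(58), s4(69) → 127
combine s3(100), s6(106) → 206
combine 127, s2(168) → 295
combine s5(173), 206 → 379
combine 295, 379 → 674
The first pair merged (s1, s4) ends up deepest, at depth 3.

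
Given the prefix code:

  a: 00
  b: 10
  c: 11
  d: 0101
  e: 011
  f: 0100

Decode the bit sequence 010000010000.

Read left to right; each codeword is recognised as soon as it completes (prefix code):
  0100→f | 00→a | 0100→f | 00→a
Decoded message: fafa

fafa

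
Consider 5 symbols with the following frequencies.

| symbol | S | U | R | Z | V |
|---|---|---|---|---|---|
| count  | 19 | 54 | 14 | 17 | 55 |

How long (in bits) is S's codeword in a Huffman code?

3

Build the tree from the bottom:
merge R(14) and Z(17): 31
merge S(19) and 31: 50
merge 50 and U(54): 104
merge V(55) and 104: 159
The subtree containing S is merged 3 times, so code length = 3.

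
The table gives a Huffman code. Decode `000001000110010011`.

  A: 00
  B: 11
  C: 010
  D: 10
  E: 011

AACABADE

Read left to right; each codeword is recognised as soon as it completes (prefix code):
  00→A | 00→A | 010→C | 00→A | 11→B | 00→A | 10→D | 011→E
Decoded message: AACABADE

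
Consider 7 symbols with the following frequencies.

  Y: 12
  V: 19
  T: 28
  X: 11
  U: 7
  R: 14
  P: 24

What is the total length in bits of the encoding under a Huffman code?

Merge the two smallest weights repeatedly:
merge U(7) and X(11): 18
merge Y(12) and R(14): 26
merge 18 and V(19): 37
merge P(24) and 26: 50
merge T(28) and 37: 65
merge 50 and 65: 115
Each symbol's bit-cost is frequency × depth; summing gives 311 bits (equivalently 18 + 26 + 37 + 50 + 65 + 115).

311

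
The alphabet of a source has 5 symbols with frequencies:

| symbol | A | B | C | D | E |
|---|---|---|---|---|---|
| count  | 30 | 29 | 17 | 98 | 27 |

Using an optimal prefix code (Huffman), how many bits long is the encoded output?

Build the Huffman tree bottom-up:
C(17) + E(27) → 44
B(29) + A(30) → 59
44 + 59 → 103
D(98) + 103 → 201
Each symbol's bit-cost is frequency × depth; summing gives 407 bits (equivalently 44 + 59 + 103 + 201).

407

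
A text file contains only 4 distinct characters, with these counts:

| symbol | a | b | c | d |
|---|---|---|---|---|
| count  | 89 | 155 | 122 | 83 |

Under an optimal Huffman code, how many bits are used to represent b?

2

Build the tree from the bottom:
d(83) + a(89) → 172
c(122) + b(155) → 277
172 + 277 → 449
The subtree containing b is merged 2 times, so code length = 2.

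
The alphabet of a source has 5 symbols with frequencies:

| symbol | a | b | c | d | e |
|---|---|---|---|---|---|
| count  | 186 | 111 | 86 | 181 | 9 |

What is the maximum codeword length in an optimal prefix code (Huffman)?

Merge the two lowest-weight nodes at each step:
e(9) + c(86) → 95
95 + b(111) → 206
d(181) + a(186) → 367
206 + 367 → 573
The first pair merged (e, c) ends up deepest, at depth 3.

3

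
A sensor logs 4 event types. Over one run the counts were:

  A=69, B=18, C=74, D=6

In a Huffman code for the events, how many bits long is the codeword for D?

Repeatedly merge the two smallest:
merge D(6) and B(18): 24
merge 24 and A(69): 93
merge C(74) and 93: 167
D's leaf is at depth 3, giving a 3-bit codeword.

3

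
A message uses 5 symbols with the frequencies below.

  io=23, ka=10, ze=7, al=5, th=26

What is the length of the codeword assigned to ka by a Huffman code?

Build the tree from the bottom:
combine al(5), ze(7) → 12
combine ka(10), 12 → 22
combine 22, io(23) → 45
combine th(26), 45 → 71
ka's leaf is at depth 3, giving a 3-bit codeword.

3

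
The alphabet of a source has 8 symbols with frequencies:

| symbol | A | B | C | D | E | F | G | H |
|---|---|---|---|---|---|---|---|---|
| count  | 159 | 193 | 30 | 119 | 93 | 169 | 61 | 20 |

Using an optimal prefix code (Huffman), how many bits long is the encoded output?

Merge the two smallest weights repeatedly:
merge H(20) and C(30): 50
merge 50 and G(61): 111
merge E(93) and 111: 204
merge D(119) and A(159): 278
merge F(169) and B(193): 362
merge 204 and 278: 482
merge 362 and 482: 844
Each symbol's bit-cost is frequency × depth; summing gives 2331 bits (equivalently 50 + 111 + 204 + 278 + 362 + 482 + 844).

2331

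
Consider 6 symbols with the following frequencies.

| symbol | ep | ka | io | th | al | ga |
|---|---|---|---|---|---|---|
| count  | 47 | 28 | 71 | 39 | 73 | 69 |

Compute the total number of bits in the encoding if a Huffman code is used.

Build the Huffman tree bottom-up:
merge ka(28) and th(39): 67
merge ep(47) and 67: 114
merge ga(69) and io(71): 140
merge al(73) and 114: 187
merge 140 and 187: 327
The encoded length is the sum of every internal node's weight: 67 + 114 + 140 + 187 + 327 = 835 bits.

835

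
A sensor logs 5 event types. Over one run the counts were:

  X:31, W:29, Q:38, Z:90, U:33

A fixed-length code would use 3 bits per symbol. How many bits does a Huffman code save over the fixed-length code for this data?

Fixed-length: 3 bits × 221 symbols = 663 bits.
Huffman merges:
W(29) + X(31) → 60
U(33) + Q(38) → 71
60 + 71 → 131
Z(90) + 131 → 221
Huffman total = 60 + 71 + 131 + 221 = 483 bits.
Saving = 663 − 483 = 180 bits.

180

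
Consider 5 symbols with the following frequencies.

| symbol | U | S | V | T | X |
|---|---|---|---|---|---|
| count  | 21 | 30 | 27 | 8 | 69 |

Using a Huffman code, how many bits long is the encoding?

326

Build the Huffman tree bottom-up:
T(8) + U(21) → 29
V(27) + 29 → 56
S(30) + 56 → 86
X(69) + 86 → 155
Total encoded bits = sum of merged weights = 29 + 56 + 86 + 155 = 326.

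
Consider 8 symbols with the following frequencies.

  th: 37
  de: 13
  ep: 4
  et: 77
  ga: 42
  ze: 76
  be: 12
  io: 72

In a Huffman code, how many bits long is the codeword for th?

4

Build the tree from the bottom:
merge ep(4) and be(12): 16
merge de(13) and 16: 29
merge 29 and th(37): 66
merge ga(42) and 66: 108
merge io(72) and ze(76): 148
merge et(77) and 108: 185
merge 148 and 185: 333
The subtree containing th is merged 4 times, so code length = 4.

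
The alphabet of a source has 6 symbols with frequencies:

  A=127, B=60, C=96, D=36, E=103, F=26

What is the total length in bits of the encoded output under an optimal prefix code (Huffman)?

Build the Huffman tree bottom-up:
F(26) + D(36) → 62
B(60) + 62 → 122
C(96) + E(103) → 199
122 + A(127) → 249
199 + 249 → 448
Each symbol's bit-cost is frequency × depth; summing gives 1080 bits (equivalently 62 + 122 + 199 + 249 + 448).

1080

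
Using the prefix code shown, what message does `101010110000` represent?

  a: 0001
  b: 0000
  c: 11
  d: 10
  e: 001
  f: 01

dddcb

Read left to right; each codeword is recognised as soon as it completes (prefix code):
  10→d | 10→d | 10→d | 11→c | 0000→b
Decoded message: dddcb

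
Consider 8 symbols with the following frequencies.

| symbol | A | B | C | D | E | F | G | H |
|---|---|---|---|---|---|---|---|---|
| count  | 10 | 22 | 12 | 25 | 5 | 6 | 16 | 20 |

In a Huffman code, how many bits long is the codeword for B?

2

Repeatedly merge the two smallest:
E(5) + F(6) → 11
A(10) + 11 → 21
C(12) + G(16) → 28
H(20) + 21 → 41
B(22) + D(25) → 47
28 + 41 → 69
47 + 69 → 116
B sits 2 levels below the root, so its codeword is 2 bits.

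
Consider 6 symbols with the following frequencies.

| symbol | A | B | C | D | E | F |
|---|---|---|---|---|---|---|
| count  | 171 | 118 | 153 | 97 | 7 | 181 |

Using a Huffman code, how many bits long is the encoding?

1780

Build the Huffman tree bottom-up:
E(7) + D(97) → 104
104 + B(118) → 222
C(153) + A(171) → 324
F(181) + 222 → 403
324 + 403 → 727
Total encoded bits = sum of merged weights = 104 + 222 + 324 + 403 + 727 = 1780.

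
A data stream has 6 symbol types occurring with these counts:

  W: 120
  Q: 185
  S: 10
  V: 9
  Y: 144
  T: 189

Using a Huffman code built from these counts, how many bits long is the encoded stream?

Merge the two smallest weights repeatedly:
merge V(9) and S(10): 19
merge 19 and W(120): 139
merge 139 and Y(144): 283
merge Q(185) and T(189): 374
merge 283 and 374: 657
Total encoded bits = sum of merged weights = 19 + 139 + 283 + 374 + 657 = 1472.

1472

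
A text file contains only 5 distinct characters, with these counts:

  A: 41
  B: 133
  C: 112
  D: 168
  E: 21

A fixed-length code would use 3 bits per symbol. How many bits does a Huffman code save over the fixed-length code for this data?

Fixed-length: 3 bits × 475 symbols = 1425 bits.
Huffman merges:
combine E(21), A(41) → 62
combine 62, C(112) → 174
combine B(133), D(168) → 301
combine 174, 301 → 475
Huffman total = 62 + 174 + 301 + 475 = 1012 bits.
Saving = 1425 − 1012 = 413 bits.

413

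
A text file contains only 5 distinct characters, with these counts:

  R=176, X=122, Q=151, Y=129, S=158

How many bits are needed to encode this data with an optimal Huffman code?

Merge the two smallest weights repeatedly:
combine X(122), Y(129) → 251
combine Q(151), S(158) → 309
combine R(176), 251 → 427
combine 309, 427 → 736
The encoded length is the sum of every internal node's weight: 251 + 309 + 427 + 736 = 1723 bits.

1723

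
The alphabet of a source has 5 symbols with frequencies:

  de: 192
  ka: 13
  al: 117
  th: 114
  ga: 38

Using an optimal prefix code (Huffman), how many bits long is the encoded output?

Build the Huffman tree bottom-up:
merge ka(13) and ga(38): 51
merge 51 and th(114): 165
merge al(117) and 165: 282
merge de(192) and 282: 474
Total encoded bits = sum of merged weights = 51 + 165 + 282 + 474 = 972.

972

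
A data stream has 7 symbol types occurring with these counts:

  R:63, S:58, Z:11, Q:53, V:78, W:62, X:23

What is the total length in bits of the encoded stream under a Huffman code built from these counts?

Merge the two smallest weights repeatedly:
combine Z(11), X(23) → 34
combine 34, Q(53) → 87
combine S(58), W(62) → 120
combine R(63), V(78) → 141
combine 87, 120 → 207
combine 141, 207 → 348
Total encoded bits = sum of merged weights = 34 + 87 + 120 + 141 + 207 + 348 = 937.

937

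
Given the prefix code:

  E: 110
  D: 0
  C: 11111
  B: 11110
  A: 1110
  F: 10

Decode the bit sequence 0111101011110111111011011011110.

Read left to right; each codeword is recognised as soon as it completes (prefix code):
  0→D | 11110→B | 10→F | 11110→B | 11111→C | 10→F | 110→E | 110→E | 11110→B
Decoded message: DBFBCFEEB

DBFBCFEEB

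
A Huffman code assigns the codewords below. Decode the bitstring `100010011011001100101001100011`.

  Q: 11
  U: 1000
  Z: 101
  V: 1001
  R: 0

Read left to right; each codeword is recognised as soon as it completes (prefix code):
  1000→U | 1001→V | 101→Z | 1001→V | 1001→V | 0→R | 1001→V | 1000→U | 11→Q
Decoded message: UVZVVRVUQ

UVZVVRVUQ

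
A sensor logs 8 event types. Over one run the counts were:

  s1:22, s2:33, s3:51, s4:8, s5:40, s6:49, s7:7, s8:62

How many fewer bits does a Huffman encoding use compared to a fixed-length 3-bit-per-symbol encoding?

Fixed-length: 3 bits × 272 symbols = 816 bits.
Huffman merges:
s7(7) + s4(8) → 15
15 + s1(22) → 37
s2(33) + 37 → 70
s5(40) + s6(49) → 89
s3(51) + s8(62) → 113
70 + 89 → 159
113 + 159 → 272
Huffman total = 15 + 37 + 70 + 89 + 113 + 159 + 272 = 755 bits.
Saving = 816 − 755 = 61 bits.

61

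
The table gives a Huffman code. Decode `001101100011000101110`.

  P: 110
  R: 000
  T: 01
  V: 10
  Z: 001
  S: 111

Read left to right; each codeword is recognised as soon as it completes (prefix code):
  001→Z | 10→V | 110→P | 001→Z | 10→V | 001→Z | 01→T | 110→P
Decoded message: ZVPZVZTP

ZVPZVZTP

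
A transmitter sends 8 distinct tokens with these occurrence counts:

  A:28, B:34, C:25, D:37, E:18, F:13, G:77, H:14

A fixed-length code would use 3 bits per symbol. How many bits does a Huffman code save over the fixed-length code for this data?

Fixed-length: 3 bits × 246 symbols = 738 bits.
Huffman merges:
F(13) + H(14) → 27
E(18) + C(25) → 43
27 + A(28) → 55
B(34) + D(37) → 71
43 + 55 → 98
71 + G(77) → 148
98 + 148 → 246
Huffman total = 27 + 43 + 55 + 71 + 98 + 148 + 246 = 688 bits.
Saving = 738 − 688 = 50 bits.

50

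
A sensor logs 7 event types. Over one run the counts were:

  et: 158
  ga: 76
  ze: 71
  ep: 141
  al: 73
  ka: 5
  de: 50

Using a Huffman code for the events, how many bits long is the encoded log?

1478

Greedily combine the two least-frequent nodes:
combine ka(5), de(50) → 55
combine 55, ze(71) → 126
combine al(73), ga(76) → 149
combine 126, ep(141) → 267
combine 149, et(158) → 307
combine 267, 307 → 574
Total encoded bits = sum of merged weights = 55 + 126 + 149 + 267 + 307 + 574 = 1478.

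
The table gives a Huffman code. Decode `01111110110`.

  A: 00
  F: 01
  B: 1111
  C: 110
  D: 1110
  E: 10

Read left to right; each codeword is recognised as soon as it completes (prefix code):
  01→F | 1111→B | 10→E | 110→C
Decoded message: FBEC

FBEC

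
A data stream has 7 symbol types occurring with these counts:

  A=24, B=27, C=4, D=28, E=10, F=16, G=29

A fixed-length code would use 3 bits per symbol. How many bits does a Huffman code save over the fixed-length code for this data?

Fixed-length: 3 bits × 138 symbols = 414 bits.
Huffman merges:
merge C(4) and E(10): 14
merge 14 and F(16): 30
merge A(24) and B(27): 51
merge D(28) and G(29): 57
merge 30 and 51: 81
merge 57 and 81: 138
Huffman total = 14 + 30 + 51 + 57 + 81 + 138 = 371 bits.
Saving = 414 − 371 = 43 bits.

43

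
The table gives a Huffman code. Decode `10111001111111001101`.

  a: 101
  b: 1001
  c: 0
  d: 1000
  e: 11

aecceeeba

Read left to right; each codeword is recognised as soon as it completes (prefix code):
  101→a | 11→e | 0→c | 0→c | 11→e | 11→e | 11→e | 1001→b | 101→a
Decoded message: aecceeeba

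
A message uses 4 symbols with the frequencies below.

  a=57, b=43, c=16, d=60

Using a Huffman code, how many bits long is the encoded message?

Greedily combine the two least-frequent nodes:
c(16) + b(43) → 59
a(57) + 59 → 116
d(60) + 116 → 176
Total encoded bits = sum of merged weights = 59 + 116 + 176 = 351.

351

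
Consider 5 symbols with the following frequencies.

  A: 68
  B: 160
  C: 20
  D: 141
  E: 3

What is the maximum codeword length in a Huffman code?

4

Merge the two lowest-weight nodes at each step:
merge E(3) and C(20): 23
merge 23 and A(68): 91
merge 91 and D(141): 232
merge B(160) and 232: 392
The first pair merged (E, C) ends up deepest, at depth 4.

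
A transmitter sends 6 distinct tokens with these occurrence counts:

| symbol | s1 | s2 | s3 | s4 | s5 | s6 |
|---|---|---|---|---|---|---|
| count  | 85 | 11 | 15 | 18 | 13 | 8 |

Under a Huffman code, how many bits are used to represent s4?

3

Huffman merges, smallest pair first:
combine s6(8), s2(11) → 19
combine s5(13), s3(15) → 28
combine s4(18), 19 → 37
combine 28, 37 → 65
combine 65, s1(85) → 150
s4's leaf is at depth 3, giving a 3-bit codeword.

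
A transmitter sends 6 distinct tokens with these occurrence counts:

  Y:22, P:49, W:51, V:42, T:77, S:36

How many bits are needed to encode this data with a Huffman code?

703

Merge the two smallest weights repeatedly:
merge Y(22) and S(36): 58
merge V(42) and P(49): 91
merge W(51) and 58: 109
merge T(77) and 91: 168
merge 109 and 168: 277
Total encoded bits = sum of merged weights = 58 + 91 + 109 + 168 + 277 = 703.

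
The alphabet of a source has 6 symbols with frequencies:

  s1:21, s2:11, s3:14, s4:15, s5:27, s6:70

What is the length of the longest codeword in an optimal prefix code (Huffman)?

4

Merge the two lowest-weight nodes at each step:
merge s2(11) and s3(14): 25
merge s4(15) and s1(21): 36
merge 25 and s5(27): 52
merge 36 and 52: 88
merge s6(70) and 88: 158
The first pair merged (s2, s3) ends up deepest, at depth 4.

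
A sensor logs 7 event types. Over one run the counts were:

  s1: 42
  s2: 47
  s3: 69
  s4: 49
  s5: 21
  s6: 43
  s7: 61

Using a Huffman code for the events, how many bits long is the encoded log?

927

Build the Huffman tree bottom-up:
merge s5(21) and s1(42): 63
merge s6(43) and s2(47): 90
merge s4(49) and s7(61): 110
merge 63 and s3(69): 132
merge 90 and 110: 200
merge 132 and 200: 332
Each symbol's bit-cost is frequency × depth; summing gives 927 bits (equivalently 63 + 90 + 110 + 132 + 200 + 332).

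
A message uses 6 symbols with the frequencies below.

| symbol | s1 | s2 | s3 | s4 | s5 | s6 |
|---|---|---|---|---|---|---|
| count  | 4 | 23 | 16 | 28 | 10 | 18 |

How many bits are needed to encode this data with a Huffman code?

Build the Huffman tree bottom-up:
merge s1(4) and s5(10): 14
merge 14 and s3(16): 30
merge s6(18) and s2(23): 41
merge s4(28) and 30: 58
merge 41 and 58: 99
Total encoded bits = sum of merged weights = 14 + 30 + 41 + 58 + 99 = 242.

242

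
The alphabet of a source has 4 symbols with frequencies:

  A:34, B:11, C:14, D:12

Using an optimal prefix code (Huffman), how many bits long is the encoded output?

131

Merge the two smallest weights repeatedly:
combine B(11), D(12) → 23
combine C(14), 23 → 37
combine A(34), 37 → 71
The encoded length is the sum of every internal node's weight: 23 + 37 + 71 = 131 bits.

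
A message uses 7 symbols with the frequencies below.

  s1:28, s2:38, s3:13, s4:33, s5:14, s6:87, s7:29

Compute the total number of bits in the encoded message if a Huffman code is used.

628

Build the Huffman tree bottom-up:
combine s3(13), s5(14) → 27
combine 27, s1(28) → 55
combine s7(29), s4(33) → 62
combine s2(38), 55 → 93
combine 62, s6(87) → 149
combine 93, 149 → 242
Each symbol's bit-cost is frequency × depth; summing gives 628 bits (equivalently 27 + 55 + 62 + 93 + 149 + 242).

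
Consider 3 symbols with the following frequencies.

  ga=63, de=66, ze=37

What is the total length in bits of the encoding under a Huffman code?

Build the Huffman tree bottom-up:
merge ze(37) and ga(63): 100
merge de(66) and 100: 166
The encoded length is the sum of every internal node's weight: 100 + 166 = 266 bits.

266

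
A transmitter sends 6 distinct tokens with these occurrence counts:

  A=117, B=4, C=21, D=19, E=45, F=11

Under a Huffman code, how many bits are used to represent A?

1

Huffman merges, smallest pair first:
merge B(4) and F(11): 15
merge 15 and D(19): 34
merge C(21) and 34: 55
merge E(45) and 55: 100
merge 100 and A(117): 217
A is a child of the root — depth 1, so its codeword is a single bit.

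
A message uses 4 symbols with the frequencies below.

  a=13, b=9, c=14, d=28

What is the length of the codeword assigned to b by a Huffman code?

3

Repeatedly merge the two smallest:
combine b(9), a(13) → 22
combine c(14), 22 → 36
combine d(28), 36 → 64
b's leaf is at depth 3, giving a 3-bit codeword.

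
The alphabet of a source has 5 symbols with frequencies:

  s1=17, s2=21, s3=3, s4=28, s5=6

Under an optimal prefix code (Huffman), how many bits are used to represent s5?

Huffman merges, smallest pair first:
s3(3) + s5(6) → 9
9 + s1(17) → 26
s2(21) + 26 → 47
s4(28) + 47 → 75
The subtree containing s5 is merged 4 times, so code length = 4.

4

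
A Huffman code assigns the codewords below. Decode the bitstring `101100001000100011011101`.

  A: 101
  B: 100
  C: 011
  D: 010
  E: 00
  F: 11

Read left to right; each codeword is recognised as soon as it completes (prefix code):
  101→A | 100→B | 00→E | 100→B | 010→D | 00→E | 11→F | 011→C | 101→A
Decoded message: ABEBDEFCA

ABEBDEFCA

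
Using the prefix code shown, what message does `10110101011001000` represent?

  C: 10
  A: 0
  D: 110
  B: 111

Read left to right; each codeword is recognised as soon as it completes (prefix code):
  10→C | 110→D | 10→C | 10→C | 110→D | 0→A | 10→C | 0→A | 0→A
Decoded message: CDCCDACAA

CDCCDACAA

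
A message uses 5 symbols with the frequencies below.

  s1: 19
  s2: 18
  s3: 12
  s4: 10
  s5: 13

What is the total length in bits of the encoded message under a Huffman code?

166

Build the Huffman tree bottom-up:
combine s4(10), s3(12) → 22
combine s5(13), s2(18) → 31
combine s1(19), 22 → 41
combine 31, 41 → 72
Total encoded bits = sum of merged weights = 22 + 31 + 41 + 72 = 166.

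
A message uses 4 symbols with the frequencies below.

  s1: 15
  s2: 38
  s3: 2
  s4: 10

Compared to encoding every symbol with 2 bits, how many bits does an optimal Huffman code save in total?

26

Fixed-length: 2 bits × 65 symbols = 130 bits.
Huffman merges:
combine s3(2), s4(10) → 12
combine 12, s1(15) → 27
combine 27, s2(38) → 65
Huffman total = 12 + 27 + 65 = 104 bits.
Saving = 130 − 104 = 26 bits.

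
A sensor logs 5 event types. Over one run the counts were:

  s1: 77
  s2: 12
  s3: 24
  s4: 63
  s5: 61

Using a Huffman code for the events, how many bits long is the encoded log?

510

Greedily combine the two least-frequent nodes:
s2(12) + s3(24) → 36
36 + s5(61) → 97
s4(63) + s1(77) → 140
97 + 140 → 237
Each symbol's bit-cost is frequency × depth; summing gives 510 bits (equivalently 36 + 97 + 140 + 237).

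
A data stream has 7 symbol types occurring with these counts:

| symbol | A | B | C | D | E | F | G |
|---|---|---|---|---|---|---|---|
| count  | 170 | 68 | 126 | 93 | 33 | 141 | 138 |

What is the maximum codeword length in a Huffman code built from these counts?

Merge the two lowest-weight nodes at each step:
combine E(33), B(68) → 101
combine D(93), 101 → 194
combine C(126), G(138) → 264
combine F(141), A(170) → 311
combine 194, 264 → 458
combine 311, 458 → 769
The first pair merged (E, B) ends up deepest, at depth 4.

4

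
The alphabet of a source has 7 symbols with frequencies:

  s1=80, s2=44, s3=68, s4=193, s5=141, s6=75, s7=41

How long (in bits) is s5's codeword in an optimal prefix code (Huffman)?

Huffman merges, smallest pair first:
merge s7(41) and s2(44): 85
merge s3(68) and s6(75): 143
merge s1(80) and 85: 165
merge s5(141) and 143: 284
merge 165 and s4(193): 358
merge 284 and 358: 642
The subtree containing s5 is merged 2 times, so code length = 2.

2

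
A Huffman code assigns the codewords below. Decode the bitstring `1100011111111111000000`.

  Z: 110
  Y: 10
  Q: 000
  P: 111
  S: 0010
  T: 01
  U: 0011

Read left to right; each codeword is recognised as soon as it completes (prefix code):
  110→Z | 0011→U | 111→P | 111→P | 111→P | 000→Q | 000→Q
Decoded message: ZUPPPQQ

ZUPPPQQ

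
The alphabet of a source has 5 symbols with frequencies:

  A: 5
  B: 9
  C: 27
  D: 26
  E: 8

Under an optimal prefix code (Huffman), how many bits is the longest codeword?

4

Merge the two lowest-weight nodes at each step:
combine A(5), E(8) → 13
combine B(9), 13 → 22
combine 22, D(26) → 48
combine C(27), 48 → 75
The first pair merged (A, E) ends up deepest, at depth 4.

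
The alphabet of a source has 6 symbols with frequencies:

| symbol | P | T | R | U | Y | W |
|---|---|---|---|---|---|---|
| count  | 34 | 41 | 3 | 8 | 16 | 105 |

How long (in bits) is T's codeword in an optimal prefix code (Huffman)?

Huffman merges, smallest pair first:
R(3) + U(8) → 11
11 + Y(16) → 27
27 + P(34) → 61
T(41) + 61 → 102
102 + W(105) → 207
The subtree containing T is merged 2 times, so code length = 2.

2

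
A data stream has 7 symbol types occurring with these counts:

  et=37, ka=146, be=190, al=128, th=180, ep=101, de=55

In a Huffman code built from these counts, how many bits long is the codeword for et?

4

Repeatedly merge the two smallest:
merge et(37) and de(55): 92
merge 92 and ep(101): 193
merge al(128) and ka(146): 274
merge th(180) and be(190): 370
merge 193 and 274: 467
merge 370 and 467: 837
The subtree containing et is merged 4 times, so code length = 4.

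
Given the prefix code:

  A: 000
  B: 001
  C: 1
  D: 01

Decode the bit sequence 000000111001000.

Read left to right; each codeword is recognised as soon as it completes (prefix code):
  000→A | 000→A | 1→C | 1→C | 1→C | 001→B | 000→A
Decoded message: AACCCBA

AACCCBA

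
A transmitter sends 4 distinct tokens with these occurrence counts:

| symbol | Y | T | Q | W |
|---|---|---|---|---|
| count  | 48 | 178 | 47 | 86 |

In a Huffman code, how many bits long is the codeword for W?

Huffman merges, smallest pair first:
merge Q(47) and Y(48): 95
merge W(86) and 95: 181
merge T(178) and 181: 359
The subtree containing W is merged 2 times, so code length = 2.

2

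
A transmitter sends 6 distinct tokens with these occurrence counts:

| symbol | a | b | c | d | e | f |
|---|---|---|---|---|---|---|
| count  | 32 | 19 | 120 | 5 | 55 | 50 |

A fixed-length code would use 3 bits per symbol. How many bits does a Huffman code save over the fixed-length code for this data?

216

Fixed-length: 3 bits × 281 symbols = 843 bits.
Huffman merges:
combine d(5), b(19) → 24
combine 24, a(32) → 56
combine f(50), e(55) → 105
combine 56, 105 → 161
combine c(120), 161 → 281
Huffman total = 24 + 56 + 105 + 161 + 281 = 627 bits.
Saving = 843 − 627 = 216 bits.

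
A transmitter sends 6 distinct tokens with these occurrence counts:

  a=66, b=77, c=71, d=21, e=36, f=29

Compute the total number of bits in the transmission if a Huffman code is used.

736

Build the Huffman tree bottom-up:
combine d(21), f(29) → 50
combine e(36), 50 → 86
combine a(66), c(71) → 137
combine b(77), 86 → 163
combine 137, 163 → 300
The encoded length is the sum of every internal node's weight: 50 + 86 + 137 + 163 + 300 = 736 bits.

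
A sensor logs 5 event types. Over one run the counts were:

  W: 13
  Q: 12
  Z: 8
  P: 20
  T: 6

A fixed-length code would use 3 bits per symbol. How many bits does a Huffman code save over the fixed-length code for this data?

45

Fixed-length: 3 bits × 59 symbols = 177 bits.
Huffman merges:
T(6) + Z(8) → 14
Q(12) + W(13) → 25
14 + P(20) → 34
25 + 34 → 59
Huffman total = 14 + 25 + 34 + 59 = 132 bits.
Saving = 177 − 132 = 45 bits.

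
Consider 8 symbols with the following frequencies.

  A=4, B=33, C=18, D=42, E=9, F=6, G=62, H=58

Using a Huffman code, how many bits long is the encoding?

Greedily combine the two least-frequent nodes:
merge A(4) and F(6): 10
merge E(9) and 10: 19
merge C(18) and 19: 37
merge B(33) and 37: 70
merge D(42) and H(58): 100
merge G(62) and 70: 132
merge 100 and 132: 232
The encoded length is the sum of every internal node's weight: 10 + 19 + 37 + 70 + 100 + 132 + 232 = 600 bits.

600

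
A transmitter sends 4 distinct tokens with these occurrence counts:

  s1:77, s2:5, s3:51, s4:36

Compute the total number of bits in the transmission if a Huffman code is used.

Greedily combine the two least-frequent nodes:
merge s2(5) and s4(36): 41
merge 41 and s3(51): 92
merge s1(77) and 92: 169
Each symbol's bit-cost is frequency × depth; summing gives 302 bits (equivalently 41 + 92 + 169).

302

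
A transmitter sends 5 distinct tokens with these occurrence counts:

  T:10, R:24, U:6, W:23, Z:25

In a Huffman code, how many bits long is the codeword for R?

2

Huffman merges, smallest pair first:
merge U(6) and T(10): 16
merge 16 and W(23): 39
merge R(24) and Z(25): 49
merge 39 and 49: 88
R's leaf is at depth 2, giving a 2-bit codeword.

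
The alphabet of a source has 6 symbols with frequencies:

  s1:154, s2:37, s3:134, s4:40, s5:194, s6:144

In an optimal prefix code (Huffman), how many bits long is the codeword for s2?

4

Huffman merges, smallest pair first:
s2(37) + s4(40) → 77
77 + s3(134) → 211
s6(144) + s1(154) → 298
s5(194) + 211 → 405
298 + 405 → 703
s2 sits 4 levels below the root, so its codeword is 4 bits.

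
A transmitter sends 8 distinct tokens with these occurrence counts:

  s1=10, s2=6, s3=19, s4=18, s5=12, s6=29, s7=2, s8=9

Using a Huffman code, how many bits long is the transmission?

292

Greedily combine the two least-frequent nodes:
merge s7(2) and s2(6): 8
merge 8 and s8(9): 17
merge s1(10) and s5(12): 22
merge 17 and s4(18): 35
merge s3(19) and 22: 41
merge s6(29) and 35: 64
merge 41 and 64: 105
Each symbol's bit-cost is frequency × depth; summing gives 292 bits (equivalently 8 + 17 + 22 + 35 + 41 + 64 + 105).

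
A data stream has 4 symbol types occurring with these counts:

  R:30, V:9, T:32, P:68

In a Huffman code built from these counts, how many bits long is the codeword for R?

3

Huffman merges, smallest pair first:
V(9) + R(30) → 39
T(32) + 39 → 71
P(68) + 71 → 139
The subtree containing R is merged 3 times, so code length = 3.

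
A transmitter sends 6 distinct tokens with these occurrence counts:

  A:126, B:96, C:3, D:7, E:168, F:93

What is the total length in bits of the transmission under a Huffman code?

1099

Build the Huffman tree bottom-up:
combine C(3), D(7) → 10
combine 10, F(93) → 103
combine B(96), 103 → 199
combine A(126), E(168) → 294
combine 199, 294 → 493
The encoded length is the sum of every internal node's weight: 10 + 103 + 199 + 294 + 493 = 1099 bits.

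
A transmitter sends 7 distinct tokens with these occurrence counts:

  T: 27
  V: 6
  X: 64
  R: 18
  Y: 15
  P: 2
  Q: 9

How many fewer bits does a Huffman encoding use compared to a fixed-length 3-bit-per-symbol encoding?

Fixed-length: 3 bits × 141 symbols = 423 bits.
Huffman merges:
merge P(2) and V(6): 8
merge 8 and Q(9): 17
merge Y(15) and 17: 32
merge R(18) and T(27): 45
merge 32 and 45: 77
merge X(64) and 77: 141
Huffman total = 8 + 17 + 32 + 45 + 77 + 141 = 320 bits.
Saving = 423 − 320 = 103 bits.

103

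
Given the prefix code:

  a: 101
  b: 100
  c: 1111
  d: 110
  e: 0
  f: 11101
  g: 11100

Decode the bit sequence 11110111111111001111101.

Read left to right; each codeword is recognised as soon as it completes (prefix code):
  1111→c | 0→e | 1111→c | 1111→c | 100→b | 1111→c | 101→a
Decoded message: ceccbca

ceccbca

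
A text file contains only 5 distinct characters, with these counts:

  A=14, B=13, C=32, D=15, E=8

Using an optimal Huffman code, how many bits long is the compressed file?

Greedily combine the two least-frequent nodes:
merge E(8) and B(13): 21
merge A(14) and D(15): 29
merge 21 and 29: 50
merge C(32) and 50: 82
Each symbol's bit-cost is frequency × depth; summing gives 182 bits (equivalently 21 + 29 + 50 + 82).

182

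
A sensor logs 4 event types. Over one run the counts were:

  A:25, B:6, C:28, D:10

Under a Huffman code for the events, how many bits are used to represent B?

3

Huffman merges, smallest pair first:
B(6) + D(10) → 16
16 + A(25) → 41
C(28) + 41 → 69
B sits 3 levels below the root, so its codeword is 3 bits.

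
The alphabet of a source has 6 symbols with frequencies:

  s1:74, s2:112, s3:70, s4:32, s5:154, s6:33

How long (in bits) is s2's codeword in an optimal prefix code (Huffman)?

Repeatedly merge the two smallest:
merge s4(32) and s6(33): 65
merge 65 and s3(70): 135
merge s1(74) and s2(112): 186
merge 135 and s5(154): 289
merge 186 and 289: 475
s2's leaf is at depth 2, giving a 2-bit codeword.

2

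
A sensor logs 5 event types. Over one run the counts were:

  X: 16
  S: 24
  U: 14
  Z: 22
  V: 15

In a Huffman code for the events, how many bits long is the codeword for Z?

Huffman merges, smallest pair first:
merge U(14) and V(15): 29
merge X(16) and Z(22): 38
merge S(24) and 29: 53
merge 38 and 53: 91
The subtree containing Z is merged 2 times, so code length = 2.

2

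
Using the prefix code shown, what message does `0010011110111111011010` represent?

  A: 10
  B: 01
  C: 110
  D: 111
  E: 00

Read left to right; each codeword is recognised as soon as it completes (prefix code):
  00→E | 10→A | 01→B | 111→D | 01→B | 111→D | 110→C | 110→C | 10→A
Decoded message: EABDBDCCA

EABDBDCCA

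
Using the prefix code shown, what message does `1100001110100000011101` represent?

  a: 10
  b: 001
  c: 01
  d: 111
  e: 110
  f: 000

Read left to right; each codeword is recognised as soon as it completes (prefix code):
  110→e | 000→f | 111→d | 01→c | 000→f | 000→f | 111→d | 01→c
Decoded message: efdcffdc

efdcffdc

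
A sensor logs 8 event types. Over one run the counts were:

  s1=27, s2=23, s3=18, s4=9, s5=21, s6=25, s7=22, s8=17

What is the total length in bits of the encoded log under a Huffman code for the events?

485

Greedily combine the two least-frequent nodes:
merge s4(9) and s8(17): 26
merge s3(18) and s5(21): 39
merge s7(22) and s2(23): 45
merge s6(25) and 26: 51
merge s1(27) and 39: 66
merge 45 and 51: 96
merge 66 and 96: 162
Total encoded bits = sum of merged weights = 26 + 39 + 45 + 51 + 66 + 96 + 162 = 485.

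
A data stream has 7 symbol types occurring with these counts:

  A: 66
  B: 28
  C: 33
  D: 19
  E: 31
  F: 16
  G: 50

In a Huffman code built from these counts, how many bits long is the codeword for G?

2

Huffman merges, smallest pair first:
merge F(16) and D(19): 35
merge B(28) and E(31): 59
merge C(33) and 35: 68
merge G(50) and 59: 109
merge A(66) and 68: 134
merge 109 and 134: 243
G's leaf is at depth 2, giving a 2-bit codeword.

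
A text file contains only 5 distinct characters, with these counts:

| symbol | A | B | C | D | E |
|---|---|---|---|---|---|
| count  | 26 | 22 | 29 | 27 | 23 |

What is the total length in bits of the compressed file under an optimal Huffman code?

Build the Huffman tree bottom-up:
B(22) + E(23) → 45
A(26) + D(27) → 53
C(29) + 45 → 74
53 + 74 → 127
Each symbol's bit-cost is frequency × depth; summing gives 299 bits (equivalently 45 + 53 + 74 + 127).

299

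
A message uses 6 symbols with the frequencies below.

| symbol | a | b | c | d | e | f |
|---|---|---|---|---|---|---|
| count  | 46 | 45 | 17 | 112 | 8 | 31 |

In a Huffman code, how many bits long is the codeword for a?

3

Huffman merges, smallest pair first:
combine e(8), c(17) → 25
combine 25, f(31) → 56
combine b(45), a(46) → 91
combine 56, 91 → 147
combine d(112), 147 → 259
a sits 3 levels below the root, so its codeword is 3 bits.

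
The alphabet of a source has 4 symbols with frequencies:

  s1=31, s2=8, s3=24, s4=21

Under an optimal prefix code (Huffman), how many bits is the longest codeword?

Merge the two lowest-weight nodes at each step:
s2(8) + s4(21) → 29
s3(24) + 29 → 53
s1(31) + 53 → 84
The first pair merged (s2, s4) ends up deepest, at depth 3.

3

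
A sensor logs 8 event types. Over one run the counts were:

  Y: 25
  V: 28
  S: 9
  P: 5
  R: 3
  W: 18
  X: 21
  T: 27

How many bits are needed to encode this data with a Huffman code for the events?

Greedily combine the two least-frequent nodes:
combine R(3), P(5) → 8
combine 8, S(9) → 17
combine 17, W(18) → 35
combine X(21), Y(25) → 46
combine T(27), V(28) → 55
combine 35, 46 → 81
combine 55, 81 → 136
Total encoded bits = sum of merged weights = 8 + 17 + 35 + 46 + 55 + 81 + 136 = 378.

378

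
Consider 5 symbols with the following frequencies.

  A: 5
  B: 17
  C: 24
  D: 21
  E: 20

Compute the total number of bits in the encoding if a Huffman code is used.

196

Merge the two smallest weights repeatedly:
merge A(5) and B(17): 22
merge E(20) and D(21): 41
merge 22 and C(24): 46
merge 41 and 46: 87
Total encoded bits = sum of merged weights = 22 + 41 + 46 + 87 = 196.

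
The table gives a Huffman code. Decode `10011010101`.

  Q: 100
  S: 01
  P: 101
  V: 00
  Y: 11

Read left to right; each codeword is recognised as soon as it completes (prefix code):
  100→Q | 11→Y | 01→S | 01→S | 01→S
Decoded message: QYSSS

QYSSS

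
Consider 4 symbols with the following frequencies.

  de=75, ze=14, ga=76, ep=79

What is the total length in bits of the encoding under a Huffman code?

Greedily combine the two least-frequent nodes:
ze(14) + de(75) → 89
ga(76) + ep(79) → 155
89 + 155 → 244
Total encoded bits = sum of merged weights = 89 + 155 + 244 = 488.

488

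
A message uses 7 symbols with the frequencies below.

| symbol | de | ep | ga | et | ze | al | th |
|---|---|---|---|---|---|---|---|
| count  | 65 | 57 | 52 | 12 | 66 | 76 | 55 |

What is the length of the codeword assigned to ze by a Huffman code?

Huffman merges, smallest pair first:
combine et(12), ga(52) → 64
combine th(55), ep(57) → 112
combine 64, de(65) → 129
combine ze(66), al(76) → 142
combine 112, 129 → 241
combine 142, 241 → 383
ze's leaf is at depth 2, giving a 2-bit codeword.

2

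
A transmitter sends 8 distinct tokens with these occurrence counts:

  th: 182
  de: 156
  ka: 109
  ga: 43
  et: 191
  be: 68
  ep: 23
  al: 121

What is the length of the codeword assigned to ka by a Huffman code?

Build the tree from the bottom:
ep(23) + ga(43) → 66
66 + be(68) → 134
ka(109) + al(121) → 230
134 + de(156) → 290
th(182) + et(191) → 373
230 + 290 → 520
373 + 520 → 893
The subtree containing ka is merged 3 times, so code length = 3.

3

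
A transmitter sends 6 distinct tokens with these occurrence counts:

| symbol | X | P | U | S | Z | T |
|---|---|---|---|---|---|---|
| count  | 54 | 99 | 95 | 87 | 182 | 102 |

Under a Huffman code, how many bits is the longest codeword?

Merge the two lowest-weight nodes at each step:
combine X(54), S(87) → 141
combine U(95), P(99) → 194
combine T(102), 141 → 243
combine Z(182), 194 → 376
combine 243, 376 → 619
The first pair merged (X, S) ends up deepest, at depth 3.

3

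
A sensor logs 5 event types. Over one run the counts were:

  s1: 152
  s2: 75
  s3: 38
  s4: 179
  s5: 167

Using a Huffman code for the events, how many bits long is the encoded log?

1335

Merge the two smallest weights repeatedly:
s3(38) + s2(75) → 113
113 + s1(152) → 265
s5(167) + s4(179) → 346
265 + 346 → 611
Total encoded bits = sum of merged weights = 113 + 265 + 346 + 611 = 1335.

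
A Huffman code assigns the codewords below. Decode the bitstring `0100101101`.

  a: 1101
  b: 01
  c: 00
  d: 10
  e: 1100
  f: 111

bcda

Read left to right; each codeword is recognised as soon as it completes (prefix code):
  01→b | 00→c | 10→d | 1101→a
Decoded message: bcda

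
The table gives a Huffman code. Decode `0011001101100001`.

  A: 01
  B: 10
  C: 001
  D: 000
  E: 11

CBABEDA

Read left to right; each codeword is recognised as soon as it completes (prefix code):
  001→C | 10→B | 01→A | 10→B | 11→E | 000→D | 01→A
Decoded message: CBABEDA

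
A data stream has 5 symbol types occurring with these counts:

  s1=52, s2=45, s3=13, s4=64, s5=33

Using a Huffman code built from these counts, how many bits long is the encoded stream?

Build the Huffman tree bottom-up:
s3(13) + s5(33) → 46
s2(45) + 46 → 91
s1(52) + s4(64) → 116
91 + 116 → 207
The encoded length is the sum of every internal node's weight: 46 + 91 + 116 + 207 = 460 bits.

460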